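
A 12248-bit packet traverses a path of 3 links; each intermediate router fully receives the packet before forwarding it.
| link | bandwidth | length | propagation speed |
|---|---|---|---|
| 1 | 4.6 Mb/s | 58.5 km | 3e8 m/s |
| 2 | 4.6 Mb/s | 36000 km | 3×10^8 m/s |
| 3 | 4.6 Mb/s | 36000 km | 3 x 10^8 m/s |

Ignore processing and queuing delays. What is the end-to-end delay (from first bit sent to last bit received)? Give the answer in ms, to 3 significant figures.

Transmission delay per hop = L/R = 12248/4600000 = 2.66261 ms; 3 hops → 7.98783 ms.
Propagation delays (d/s per hop): 0.195, 120, 120 ms; sum = 240.195 ms.
End-to-end = 248 ms.

248 ms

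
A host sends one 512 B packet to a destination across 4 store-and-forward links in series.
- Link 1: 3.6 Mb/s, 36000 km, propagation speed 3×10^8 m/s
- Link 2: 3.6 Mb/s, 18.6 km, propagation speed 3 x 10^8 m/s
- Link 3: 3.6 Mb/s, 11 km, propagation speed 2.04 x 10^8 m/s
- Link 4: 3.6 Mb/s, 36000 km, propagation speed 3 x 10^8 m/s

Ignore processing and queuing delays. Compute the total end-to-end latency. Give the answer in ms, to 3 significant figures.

L = 512 × 8 = 4096 bits.
Transmission delay per hop = L/R = 4096/3600000 = 1.13778 ms; 4 hops → 4.55111 ms.
Propagation delays (d/s per hop): 120, 0.062, 0.0539216, 120 ms; sum = 240.116 ms.
End-to-end = 245 ms.

245 ms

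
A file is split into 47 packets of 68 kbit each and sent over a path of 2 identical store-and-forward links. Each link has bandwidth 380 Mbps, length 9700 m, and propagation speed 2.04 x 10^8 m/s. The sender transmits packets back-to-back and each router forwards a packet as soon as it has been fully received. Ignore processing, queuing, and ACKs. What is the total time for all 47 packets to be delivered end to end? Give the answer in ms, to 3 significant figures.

Per-hop transmission t_tx = L/R = 68000/380000000 = 0.178947 ms.
Per-hop propagation t_prop = 9700/204000000 = 0.047549 ms.
Pipeline fill: first packet needs 2·t_tx to clear all hops; remaining 46 packets each add one t_tx.
Total = (2+47-1)·t_tx + 2·t_prop = 48·0.178947 + 2·0.047549 = 8.68 ms.

8.68 ms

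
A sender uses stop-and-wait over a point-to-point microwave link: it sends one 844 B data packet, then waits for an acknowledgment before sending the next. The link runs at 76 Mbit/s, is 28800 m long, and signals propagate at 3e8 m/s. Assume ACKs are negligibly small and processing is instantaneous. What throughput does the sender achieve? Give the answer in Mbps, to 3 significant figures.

24.0 Mbps

t_tx = L/R = 6752/76000000 = 8.88421e-05 s.
t_prop = 28800/300000000 = 9.6e-05 s; RTT = 0.000192 s.
Cycle = t_tx + RTT = 0.000280842 s.
Throughput = L / cycle = 6752 / 0.000280842 = 24.0 Mbps.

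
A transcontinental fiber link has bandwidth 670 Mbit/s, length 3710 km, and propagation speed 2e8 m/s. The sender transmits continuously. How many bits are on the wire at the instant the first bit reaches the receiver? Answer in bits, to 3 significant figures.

12400000 bits

Propagation delay = 3710000 / 200000000 = 0.01855 s.
BDP = R × t_prop = 670000000 × 0.01855 = 12428500 bits.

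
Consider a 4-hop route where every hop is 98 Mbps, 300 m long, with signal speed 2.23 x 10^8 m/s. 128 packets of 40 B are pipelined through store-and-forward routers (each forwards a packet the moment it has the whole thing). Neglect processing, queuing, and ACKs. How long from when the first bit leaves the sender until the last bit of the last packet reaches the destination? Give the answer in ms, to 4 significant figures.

0.4331 ms

Per-hop transmission t_tx = L/R = 320/98000000 = 0.00326531 ms.
Per-hop propagation t_prop = 300/223000000 = 0.00134529 ms.
Pipeline fill: first packet needs 4·t_tx to clear all hops; remaining 127 packets each add one t_tx.
Total = (4+128-1)·t_tx + 4·t_prop = 131·0.00326531 + 4·0.00134529 = 0.4331 ms.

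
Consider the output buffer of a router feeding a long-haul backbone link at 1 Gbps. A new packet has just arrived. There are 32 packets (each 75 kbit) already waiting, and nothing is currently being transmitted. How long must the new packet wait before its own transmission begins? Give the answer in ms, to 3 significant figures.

Each queued packet: L/R = 75000/1000000000 = 0.075 ms.
32 queued → 2.4 ms.
Queuing delay = 2.40 ms.

2.40 ms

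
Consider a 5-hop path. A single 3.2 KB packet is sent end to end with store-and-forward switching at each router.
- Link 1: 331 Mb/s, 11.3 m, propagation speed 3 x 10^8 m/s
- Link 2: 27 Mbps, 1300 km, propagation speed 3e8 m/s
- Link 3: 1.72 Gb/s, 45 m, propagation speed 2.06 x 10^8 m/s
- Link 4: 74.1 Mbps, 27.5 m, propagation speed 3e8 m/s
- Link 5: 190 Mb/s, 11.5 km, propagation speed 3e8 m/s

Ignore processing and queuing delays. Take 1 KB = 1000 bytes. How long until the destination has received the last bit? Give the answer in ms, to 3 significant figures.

L = 25600 bits.
Transmission delays (L/R per hop): 0.0773414, 0.948148, 0.0148837, 0.345479, 0.134737 ms; sum = 1.52059 ms.
Propagation delays (d/s per hop): 3.76667e-05, 4.33333, 0.000218447, 9.16667e-05, 0.0383333 ms; sum = 4.37201 ms.
End-to-end = 5.89 ms.

5.89 ms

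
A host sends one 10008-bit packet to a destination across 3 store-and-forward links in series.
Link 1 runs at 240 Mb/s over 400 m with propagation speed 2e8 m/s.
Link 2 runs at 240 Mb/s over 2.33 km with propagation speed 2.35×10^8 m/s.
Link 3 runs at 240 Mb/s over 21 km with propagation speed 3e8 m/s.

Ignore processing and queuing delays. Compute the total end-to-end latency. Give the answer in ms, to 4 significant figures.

Transmission delay per hop = L/R = 10008/240000000 = 0.0417 ms; 3 hops → 0.1251 ms.
Propagation delays (d/s per hop): 0.002, 0.00991489, 0.07 ms; sum = 0.0819149 ms.
End-to-end = 0.2070 ms.

0.2070 ms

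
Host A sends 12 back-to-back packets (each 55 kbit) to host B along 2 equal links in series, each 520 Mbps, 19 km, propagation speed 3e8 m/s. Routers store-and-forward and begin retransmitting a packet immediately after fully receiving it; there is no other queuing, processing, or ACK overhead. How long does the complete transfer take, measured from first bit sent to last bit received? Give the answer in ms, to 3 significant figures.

1.50 ms

Per-hop transmission t_tx = L/R = 55000/520000000 = 0.105769 ms.
Per-hop propagation t_prop = 19000/300000000 = 0.0633333 ms.
Pipeline fill: first packet needs 2·t_tx to clear all hops; remaining 11 packets each add one t_tx.
Total = (2+12-1)·t_tx + 2·t_prop = 13·0.105769 + 2·0.0633333 = 1.50 ms.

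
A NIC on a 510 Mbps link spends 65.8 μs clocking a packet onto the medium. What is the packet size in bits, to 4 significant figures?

L = R × t_tx = 510000000 b/s × 6.58e-05 s = 33558 bits.

33560 bits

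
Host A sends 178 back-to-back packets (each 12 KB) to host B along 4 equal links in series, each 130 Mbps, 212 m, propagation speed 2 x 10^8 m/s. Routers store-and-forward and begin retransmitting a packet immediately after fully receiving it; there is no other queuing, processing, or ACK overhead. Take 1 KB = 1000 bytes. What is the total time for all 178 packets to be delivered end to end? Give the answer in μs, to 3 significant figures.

Per-hop transmission t_tx = L/R = 96000/130000000 = 738.462 μs.
Per-hop propagation t_prop = 212/200000000 = 1.06 μs.
Pipeline fill: first packet needs 4·t_tx to clear all hops; remaining 177 packets each add one t_tx.
Total = (4+178-1)·t_tx + 4·t_prop = 181·738.462 + 4·1.06 = 134000 μs.

134000 μs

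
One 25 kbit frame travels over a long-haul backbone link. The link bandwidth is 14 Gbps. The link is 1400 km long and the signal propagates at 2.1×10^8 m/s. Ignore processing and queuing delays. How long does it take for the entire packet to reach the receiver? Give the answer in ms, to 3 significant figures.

L = 25000 bits.
Transmission delay = L/R = 25000 / 14000000000 = 0.00178571 ms.
Propagation delay = d/s = 1400000 m / 210000000 m/s = 6.66667 ms.
Total = 6.67 ms.

6.67 ms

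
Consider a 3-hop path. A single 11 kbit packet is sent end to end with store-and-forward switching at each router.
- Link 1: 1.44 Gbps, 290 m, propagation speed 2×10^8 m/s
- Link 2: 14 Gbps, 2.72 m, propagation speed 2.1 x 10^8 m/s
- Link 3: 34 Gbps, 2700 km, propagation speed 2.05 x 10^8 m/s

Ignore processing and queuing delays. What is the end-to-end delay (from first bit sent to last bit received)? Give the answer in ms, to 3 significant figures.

13.2 ms

L = 11000 bits.
Transmission delays (L/R per hop): 0.00763889, 0.000785714, 0.000323529 ms; sum = 0.00874813 ms.
Propagation delays (d/s per hop): 0.00145, 1.29524e-05, 13.1707 ms; sum = 13.1722 ms.
End-to-end = 13.2 ms.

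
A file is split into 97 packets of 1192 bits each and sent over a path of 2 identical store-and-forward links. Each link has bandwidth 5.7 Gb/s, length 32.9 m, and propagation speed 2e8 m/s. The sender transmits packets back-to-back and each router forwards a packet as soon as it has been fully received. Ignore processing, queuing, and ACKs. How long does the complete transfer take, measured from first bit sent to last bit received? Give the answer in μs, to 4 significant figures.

20.82 μs

Per-hop transmission t_tx = L/R = 1192/5700000000 = 0.209123 μs.
Per-hop propagation t_prop = 32.9/200000000 = 0.1645 μs.
Pipeline fill: first packet needs 2·t_tx to clear all hops; remaining 96 packets each add one t_tx.
Total = (2+97-1)·t_tx + 2·t_prop = 98·0.209123 + 2·0.1645 = 20.82 μs.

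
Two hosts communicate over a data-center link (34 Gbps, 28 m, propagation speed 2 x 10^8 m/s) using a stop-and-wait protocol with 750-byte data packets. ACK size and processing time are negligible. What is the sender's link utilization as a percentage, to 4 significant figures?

t_tx = L/R = 6000/34000000000 = 1.76471e-07 s.
t_prop = 28/200000000 = 1.4e-07 s; RTT = 2.8e-07 s.
Cycle = t_tx + RTT = 4.56471e-07 s.
Utilization = t_tx / cycle = 1.76471e-07/4.56471e-07 = 38.66 %.

38.66 %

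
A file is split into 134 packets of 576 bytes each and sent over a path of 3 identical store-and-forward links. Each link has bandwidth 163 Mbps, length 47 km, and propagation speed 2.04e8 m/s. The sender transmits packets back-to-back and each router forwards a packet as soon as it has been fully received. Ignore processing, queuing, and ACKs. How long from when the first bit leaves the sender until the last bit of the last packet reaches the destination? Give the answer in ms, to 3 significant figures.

4.54 ms

Per-hop transmission t_tx = L/R = 4608/163000000 = 0.0282699 ms.
Per-hop propagation t_prop = 47000/204000000 = 0.230392 ms.
Pipeline fill: first packet needs 3·t_tx to clear all hops; remaining 133 packets each add one t_tx.
Total = (3+134-1)·t_tx + 3·t_prop = 136·0.0282699 + 3·0.230392 = 4.54 ms.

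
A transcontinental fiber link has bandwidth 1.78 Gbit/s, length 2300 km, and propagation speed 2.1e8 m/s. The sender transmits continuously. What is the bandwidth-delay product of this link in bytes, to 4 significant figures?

Propagation delay = 2300000 / 210000000 = 0.0109524 s.
BDP = R × t_prop = 1780000000 × 0.0109524 = 19495200 bits.
In bytes: 19495200/8 = 2437000 bytes.

2437000 bytes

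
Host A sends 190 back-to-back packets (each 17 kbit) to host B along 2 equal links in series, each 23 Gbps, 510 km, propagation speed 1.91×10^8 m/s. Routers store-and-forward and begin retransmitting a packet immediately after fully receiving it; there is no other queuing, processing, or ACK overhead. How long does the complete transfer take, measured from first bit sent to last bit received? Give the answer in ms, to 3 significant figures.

Per-hop transmission t_tx = L/R = 17000/23000000000 = 0.00073913 ms.
Per-hop propagation t_prop = 510000/191000000 = 2.67016 ms.
Pipeline fill: first packet needs 2·t_tx to clear all hops; remaining 189 packets each add one t_tx.
Total = (2+190-1)·t_tx + 2·t_prop = 191·0.00073913 + 2·2.67016 = 5.48 ms.

5.48 ms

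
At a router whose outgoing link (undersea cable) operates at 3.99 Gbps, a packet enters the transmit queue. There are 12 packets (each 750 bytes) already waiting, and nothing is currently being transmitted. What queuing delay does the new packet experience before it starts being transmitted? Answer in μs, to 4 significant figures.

18.05 μs

Each queued packet: L/R = 6000/3990000000 = 1.50376 μs.
12 queued → 18.0451 μs.
Queuing delay = 18.05 μs.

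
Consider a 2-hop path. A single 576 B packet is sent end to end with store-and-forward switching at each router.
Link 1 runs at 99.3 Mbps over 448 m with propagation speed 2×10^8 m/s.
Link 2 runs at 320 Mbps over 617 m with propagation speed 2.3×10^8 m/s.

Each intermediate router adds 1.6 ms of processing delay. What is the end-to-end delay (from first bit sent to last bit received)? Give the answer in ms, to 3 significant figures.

L = 576 × 8 = 4608 bits.
Transmission delays (L/R per hop): 0.0464048, 0.0144 ms; sum = 0.0608048 ms.
Propagation delays (d/s per hop): 0.00224, 0.00268261 ms; sum = 0.00492261 ms.
Processing at 1 router(s): 1 × 1.6 ms = 1.6 ms.
End-to-end = 1.67 ms.

1.67 ms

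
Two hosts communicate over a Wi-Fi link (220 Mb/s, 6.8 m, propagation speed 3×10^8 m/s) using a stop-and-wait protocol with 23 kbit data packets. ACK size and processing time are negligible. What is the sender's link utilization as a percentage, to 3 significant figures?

t_tx = L/R = 23000/220000000 = 0.000104545 s.
t_prop = 6.8/300000000 = 2.26667e-08 s; RTT = 4.53333e-08 s.
Cycle = t_tx + RTT = 0.000104591 s.
Utilization = t_tx / cycle = 0.000104545/0.000104591 = 100 %.

100 %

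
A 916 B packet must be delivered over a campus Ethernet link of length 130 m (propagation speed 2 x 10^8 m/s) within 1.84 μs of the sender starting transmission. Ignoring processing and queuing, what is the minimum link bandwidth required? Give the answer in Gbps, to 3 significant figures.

L = 7328 bits.
Propagation delay = 130 / 200000000 = 0.65 μs.
Transmission budget = 1.84 − 0.65 = 1.19 μs.
R ≥ L / t_tx = 7328 bits / 1.19e-06 s = 6.16 Gbps.

6.16 Gbps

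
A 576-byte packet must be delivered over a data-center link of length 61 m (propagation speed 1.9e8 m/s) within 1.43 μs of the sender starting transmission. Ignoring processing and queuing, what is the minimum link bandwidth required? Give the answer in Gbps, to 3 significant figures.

L = 4608 bits.
Propagation delay = 61 / 190000000 = 0.321053 μs.
Transmission budget = 1.43 − 0.321053 = 1.10895 μs.
R ≥ L / t_tx = 4608 bits / 1.10895e-06 s = 4.16 Gbps.

4.16 Gbps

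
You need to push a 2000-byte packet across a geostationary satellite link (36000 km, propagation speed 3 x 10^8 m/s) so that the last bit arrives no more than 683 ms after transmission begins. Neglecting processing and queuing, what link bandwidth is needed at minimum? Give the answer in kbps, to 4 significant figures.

L = 16000 bits.
Propagation delay = 36000000 / 300000000 = 120 ms.
Transmission budget = 683 − 120 = 563 ms.
R ≥ L / t_tx = 16000 bits / 0.563 s = 28.42 kbps.

28.42 kbps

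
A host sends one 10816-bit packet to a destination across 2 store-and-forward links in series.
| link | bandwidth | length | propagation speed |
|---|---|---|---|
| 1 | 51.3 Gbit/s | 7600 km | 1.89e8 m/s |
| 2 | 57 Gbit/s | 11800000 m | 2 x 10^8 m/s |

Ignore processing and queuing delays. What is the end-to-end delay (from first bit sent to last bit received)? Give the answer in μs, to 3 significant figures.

99200 μs

Transmission delays (L/R per hop): 0.210838, 0.189754 μs; sum = 0.400593 μs.
Propagation delays (d/s per hop): 40211.6, 59000 μs; sum = 99211.6 μs.
End-to-end = 99200 μs.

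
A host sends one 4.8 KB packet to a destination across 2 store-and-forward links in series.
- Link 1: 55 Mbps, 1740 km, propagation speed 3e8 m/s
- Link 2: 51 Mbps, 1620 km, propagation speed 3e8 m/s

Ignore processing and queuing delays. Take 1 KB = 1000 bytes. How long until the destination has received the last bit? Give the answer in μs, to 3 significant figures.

12700 μs

L = 38400 bits.
Transmission delays (L/R per hop): 698.182, 752.941 μs; sum = 1451.12 μs.
Propagation delays (d/s per hop): 5800, 5400 μs; sum = 11200 μs.
End-to-end = 12700 μs.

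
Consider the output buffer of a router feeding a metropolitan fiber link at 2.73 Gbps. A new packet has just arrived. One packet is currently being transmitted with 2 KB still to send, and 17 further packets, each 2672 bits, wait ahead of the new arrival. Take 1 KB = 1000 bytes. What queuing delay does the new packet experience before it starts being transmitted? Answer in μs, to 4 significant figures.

Each queued packet: L/R = 2672/2730000000 = 0.978755 μs.
17 queued → 16.6388 μs.
Plus remaining 16000 bits of current packet: 5.86081 μs.
Queuing delay = 22.50 μs.

22.50 μs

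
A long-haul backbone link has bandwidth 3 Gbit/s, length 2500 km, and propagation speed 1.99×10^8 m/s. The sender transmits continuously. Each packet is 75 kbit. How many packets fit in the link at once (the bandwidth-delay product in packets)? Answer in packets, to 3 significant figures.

Propagation delay = 2500000 / 199000000 = 0.0125628 s.
BDP = R × t_prop = 3000000000 × 0.0125628 = 37688400 bits.
In packets of 75000 bits: 503 packets.

503 packets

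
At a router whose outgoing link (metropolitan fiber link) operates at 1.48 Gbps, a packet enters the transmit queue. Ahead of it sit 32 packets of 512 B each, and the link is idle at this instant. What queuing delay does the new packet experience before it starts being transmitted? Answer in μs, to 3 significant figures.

Each queued packet: L/R = 4096/1480000000 = 2.76757 μs.
32 queued → 88.5622 μs.
Queuing delay = 88.6 μs.

88.6 μs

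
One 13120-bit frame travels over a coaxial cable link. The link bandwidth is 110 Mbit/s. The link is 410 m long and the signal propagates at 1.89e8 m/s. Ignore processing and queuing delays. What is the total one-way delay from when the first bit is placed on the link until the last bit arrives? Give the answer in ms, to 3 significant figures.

Transmission delay = L/R = 13120 / 110000000 = 0.119273 ms.
Propagation delay = d/s = 410 m / 189000000 m/s = 0.00216931 ms.
Total = 0.121 ms.

0.121 ms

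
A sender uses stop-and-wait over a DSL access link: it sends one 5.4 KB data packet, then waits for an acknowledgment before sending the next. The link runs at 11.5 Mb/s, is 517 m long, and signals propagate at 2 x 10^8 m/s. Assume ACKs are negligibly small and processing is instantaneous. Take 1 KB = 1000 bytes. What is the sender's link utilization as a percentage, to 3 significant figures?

t_tx = L/R = 43200/11500000 = 0.00375652 s.
t_prop = 517/200000000 = 2.585e-06 s; RTT = 5.17e-06 s.
Cycle = t_tx + RTT = 0.00376169 s.
Utilization = t_tx / cycle = 0.00375652/0.00376169 = 99.9 %.

99.9 %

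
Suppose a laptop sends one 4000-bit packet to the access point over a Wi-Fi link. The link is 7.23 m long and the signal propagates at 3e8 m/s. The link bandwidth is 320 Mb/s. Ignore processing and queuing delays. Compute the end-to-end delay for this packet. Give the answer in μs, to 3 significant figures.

Transmission delay = L/R = 4000 / 320000000 = 12.5 μs.
Propagation delay = d/s = 7.23 m / 300000000 m/s = 0.0241 μs.
Total = 12.5 μs.

12.5 μs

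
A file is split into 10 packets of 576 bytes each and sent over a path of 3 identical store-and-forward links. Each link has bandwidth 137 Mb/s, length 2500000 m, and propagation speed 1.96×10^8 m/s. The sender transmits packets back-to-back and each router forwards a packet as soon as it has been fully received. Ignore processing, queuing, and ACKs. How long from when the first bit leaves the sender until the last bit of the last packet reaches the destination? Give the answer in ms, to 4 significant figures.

Per-hop transmission t_tx = L/R = 4608/137000000 = 0.033635 ms.
Per-hop propagation t_prop = 2500000/196000000 = 12.7551 ms.
Pipeline fill: first packet needs 3·t_tx to clear all hops; remaining 9 packets each add one t_tx.
Total = (3+10-1)·t_tx + 3·t_prop = 12·0.033635 + 3·12.7551 = 38.67 ms.

38.67 ms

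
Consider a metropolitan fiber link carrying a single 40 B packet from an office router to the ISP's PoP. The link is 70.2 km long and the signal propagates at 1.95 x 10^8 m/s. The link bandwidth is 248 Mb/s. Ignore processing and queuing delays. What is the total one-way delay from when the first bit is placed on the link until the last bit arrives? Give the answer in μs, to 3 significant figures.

L = 40 × 8 = 320 bits.
Transmission delay = L/R = 320 / 248000000 = 1.29032 μs.
Propagation delay = d/s = 70200 m / 195000000 m/s = 360 μs.
Total = 361 μs.

361 μs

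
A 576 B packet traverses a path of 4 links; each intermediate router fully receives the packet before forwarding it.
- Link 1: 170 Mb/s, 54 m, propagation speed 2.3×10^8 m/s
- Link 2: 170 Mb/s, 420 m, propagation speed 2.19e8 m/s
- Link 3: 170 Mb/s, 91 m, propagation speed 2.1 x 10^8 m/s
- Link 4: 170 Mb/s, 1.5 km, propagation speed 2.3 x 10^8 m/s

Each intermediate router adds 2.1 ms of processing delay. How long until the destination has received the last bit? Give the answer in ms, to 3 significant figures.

L = 576 × 8 = 4608 bits.
Transmission delay per hop = L/R = 4608/170000000 = 0.0271059 ms; 4 hops → 0.108424 ms.
Propagation delays (d/s per hop): 0.000234783, 0.00191781, 0.000433333, 0.00652174 ms; sum = 0.00910766 ms.
Processing at 3 router(s): 3 × 2.1 ms = 6.3 ms.
End-to-end = 6.42 ms.

6.42 ms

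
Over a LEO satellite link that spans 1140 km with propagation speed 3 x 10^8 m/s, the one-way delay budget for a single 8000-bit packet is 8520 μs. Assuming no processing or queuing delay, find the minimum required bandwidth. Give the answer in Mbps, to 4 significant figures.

1.695 Mbps

Propagation delay = 1140000 / 300000000 = 3800 μs.
Transmission budget = 8520 − 3800 = 4720 μs.
R ≥ L / t_tx = 8000 bits / 0.00472 s = 1.695 Mbps.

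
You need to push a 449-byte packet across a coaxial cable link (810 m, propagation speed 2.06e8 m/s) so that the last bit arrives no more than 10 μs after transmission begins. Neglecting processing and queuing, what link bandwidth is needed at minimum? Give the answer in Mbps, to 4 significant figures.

592.0 Mbps

L = 3592 bits.
Propagation delay = 810 / 206000000 = 3.93204 μs.
Transmission budget = 10 − 3.93204 = 6.06796 μs.
R ≥ L / t_tx = 3592 bits / 6.06796e-06 s = 592.0 Mbps.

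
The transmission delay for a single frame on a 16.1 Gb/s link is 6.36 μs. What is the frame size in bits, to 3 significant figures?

L = R × t_tx = 1.61e+10 b/s × 6.36e-06 s = 102396 bits.

102000 bits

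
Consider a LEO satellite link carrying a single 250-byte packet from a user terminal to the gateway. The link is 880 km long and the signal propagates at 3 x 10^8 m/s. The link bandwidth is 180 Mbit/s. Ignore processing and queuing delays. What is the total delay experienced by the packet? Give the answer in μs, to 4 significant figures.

L = 250 × 8 = 2000 bits.
Transmission delay = L/R = 2000 / 180000000 = 11.1111 μs.
Propagation delay = d/s = 880000 m / 300000000 m/s = 2933.33 μs.
Total = 2944 μs.

2944 μs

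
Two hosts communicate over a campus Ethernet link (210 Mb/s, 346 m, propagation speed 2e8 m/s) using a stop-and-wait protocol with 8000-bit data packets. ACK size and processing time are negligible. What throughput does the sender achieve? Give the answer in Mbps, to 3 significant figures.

t_tx = L/R = 8000/210000000 = 3.80952e-05 s.
t_prop = 346/200000000 = 1.73e-06 s; RTT = 3.46e-06 s.
Cycle = t_tx + RTT = 4.15552e-05 s.
Throughput = L / cycle = 8000 / 4.15552e-05 = 193 Mbps.

193 Mbps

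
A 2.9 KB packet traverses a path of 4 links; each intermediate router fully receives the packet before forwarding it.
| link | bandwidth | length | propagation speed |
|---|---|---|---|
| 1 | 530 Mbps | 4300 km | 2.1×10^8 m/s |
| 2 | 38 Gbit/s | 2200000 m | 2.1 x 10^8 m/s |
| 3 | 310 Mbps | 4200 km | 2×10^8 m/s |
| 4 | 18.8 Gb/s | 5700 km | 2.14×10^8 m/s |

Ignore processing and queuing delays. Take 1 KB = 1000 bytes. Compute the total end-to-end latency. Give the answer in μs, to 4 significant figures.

78710 μs

L = 23200 bits.
Transmission delays (L/R per hop): 43.7736, 0.610526, 74.8387, 1.23404 μs; sum = 120.457 μs.
Propagation delays (d/s per hop): 20476.2, 10476.2, 21000, 26635.5 μs; sum = 78587.9 μs.
End-to-end = 78710 μs.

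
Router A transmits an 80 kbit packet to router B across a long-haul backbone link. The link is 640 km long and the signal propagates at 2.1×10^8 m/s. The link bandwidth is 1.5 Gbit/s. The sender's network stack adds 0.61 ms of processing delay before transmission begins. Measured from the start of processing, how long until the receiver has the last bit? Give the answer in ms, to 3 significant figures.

3.71 ms

L = 80000 bits.
Transmission delay = L/R = 80000 / 1500000000 = 0.0533333 ms.
Propagation delay = d/s = 640000 m / 210000000 m/s = 3.04762 ms.
Plus processing delay 0.61 ms = 0.61 ms.
Total = 3.71 ms.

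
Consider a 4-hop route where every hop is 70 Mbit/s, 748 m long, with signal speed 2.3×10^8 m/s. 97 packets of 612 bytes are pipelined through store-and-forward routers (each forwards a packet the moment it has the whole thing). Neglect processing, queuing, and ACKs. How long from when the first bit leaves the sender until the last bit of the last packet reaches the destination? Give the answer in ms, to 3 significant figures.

Per-hop transmission t_tx = L/R = 4896/70000000 = 0.0699429 ms.
Per-hop propagation t_prop = 748/2.3e+08 = 0.00325217 ms.
Pipeline fill: first packet needs 4·t_tx to clear all hops; remaining 96 packets each add one t_tx.
Total = (4+97-1)·t_tx + 4·t_prop = 100·0.0699429 + 4·0.00325217 = 7.01 ms.

7.01 ms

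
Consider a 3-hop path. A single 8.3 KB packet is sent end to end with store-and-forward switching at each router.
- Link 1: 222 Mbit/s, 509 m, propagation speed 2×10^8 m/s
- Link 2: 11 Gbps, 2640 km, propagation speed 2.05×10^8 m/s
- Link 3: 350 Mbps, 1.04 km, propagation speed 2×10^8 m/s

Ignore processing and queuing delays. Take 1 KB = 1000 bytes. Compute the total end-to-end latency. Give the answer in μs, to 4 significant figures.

13380 μs

L = 66400 bits.
Transmission delays (L/R per hop): 299.099, 6.03636, 189.714 μs; sum = 494.85 μs.
Propagation delays (d/s per hop): 2.545, 12878, 5.2 μs; sum = 12885.8 μs.
End-to-end = 13380 μs.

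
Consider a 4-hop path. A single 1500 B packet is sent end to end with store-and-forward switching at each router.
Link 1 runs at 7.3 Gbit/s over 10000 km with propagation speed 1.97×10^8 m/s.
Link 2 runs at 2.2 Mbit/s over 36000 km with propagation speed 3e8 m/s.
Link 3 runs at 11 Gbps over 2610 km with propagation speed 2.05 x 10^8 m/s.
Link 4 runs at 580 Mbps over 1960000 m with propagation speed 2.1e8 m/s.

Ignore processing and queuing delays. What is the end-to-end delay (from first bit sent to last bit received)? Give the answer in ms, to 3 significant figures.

198 ms

L = 1500 × 8 = 12000 bits.
Transmission delays (L/R per hop): 0.00164384, 5.45455, 0.00109091, 0.0206897 ms; sum = 5.47797 ms.
Propagation delays (d/s per hop): 50.7614, 120, 12.7317, 9.33333 ms; sum = 192.826 ms.
End-to-end = 198 ms.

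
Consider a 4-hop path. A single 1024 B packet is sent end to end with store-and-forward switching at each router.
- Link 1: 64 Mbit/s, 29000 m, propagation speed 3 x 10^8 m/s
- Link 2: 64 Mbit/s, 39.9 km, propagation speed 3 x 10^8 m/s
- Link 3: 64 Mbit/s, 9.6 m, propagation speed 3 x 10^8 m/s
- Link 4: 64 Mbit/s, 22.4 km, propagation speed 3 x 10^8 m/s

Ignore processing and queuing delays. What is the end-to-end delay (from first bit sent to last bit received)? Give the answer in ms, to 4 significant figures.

0.8164 ms

L = 1024 × 8 = 8192 bits.
Transmission delay per hop = L/R = 8192/64000000 = 0.128 ms; 4 hops → 0.512 ms.
Propagation delays (d/s per hop): 0.0966667, 0.133, 3.2e-05, 0.0746667 ms; sum = 0.304365 ms.
End-to-end = 0.8164 ms.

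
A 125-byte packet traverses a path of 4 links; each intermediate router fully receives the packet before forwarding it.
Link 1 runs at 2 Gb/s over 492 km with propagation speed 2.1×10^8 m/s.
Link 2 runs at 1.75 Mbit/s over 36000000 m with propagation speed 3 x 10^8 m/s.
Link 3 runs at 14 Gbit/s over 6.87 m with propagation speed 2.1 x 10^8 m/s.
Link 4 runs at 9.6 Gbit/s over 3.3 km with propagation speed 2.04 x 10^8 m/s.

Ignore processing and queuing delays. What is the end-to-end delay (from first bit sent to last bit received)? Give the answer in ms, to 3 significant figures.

L = 125 × 8 = 1000 bits.
Transmission delays (L/R per hop): 0.0005, 0.571429, 7.14286e-05, 0.000104167 ms; sum = 0.572104 ms.
Propagation delays (d/s per hop): 2.34286, 120, 3.27143e-05, 0.0161765 ms; sum = 122.359 ms.
End-to-end = 123 ms.

123 ms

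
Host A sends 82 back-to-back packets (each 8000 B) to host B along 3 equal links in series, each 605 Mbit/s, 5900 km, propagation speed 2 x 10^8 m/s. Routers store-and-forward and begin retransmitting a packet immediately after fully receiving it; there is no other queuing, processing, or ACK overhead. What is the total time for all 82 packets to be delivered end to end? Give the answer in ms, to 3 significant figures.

Per-hop transmission t_tx = L/R = 64000/605000000 = 0.105785 ms.
Per-hop propagation t_prop = 5900000/200000000 = 29.5 ms.
Pipeline fill: first packet needs 3·t_tx to clear all hops; remaining 81 packets each add one t_tx.
Total = (3+82-1)·t_tx + 3·t_prop = 84·0.105785 + 3·29.5 = 97.4 ms.

97.4 ms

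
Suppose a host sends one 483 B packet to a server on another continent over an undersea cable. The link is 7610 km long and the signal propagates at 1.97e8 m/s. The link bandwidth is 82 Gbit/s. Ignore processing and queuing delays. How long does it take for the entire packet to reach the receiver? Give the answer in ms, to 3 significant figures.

38.6 ms

L = 483 × 8 = 3864 bits.
Transmission delay = L/R = 3864 / 82000000000 = 4.7122e-05 ms.
Propagation delay = d/s = 7610000 m / 197000000 m/s = 38.6294 ms.
Total = 38.6 ms.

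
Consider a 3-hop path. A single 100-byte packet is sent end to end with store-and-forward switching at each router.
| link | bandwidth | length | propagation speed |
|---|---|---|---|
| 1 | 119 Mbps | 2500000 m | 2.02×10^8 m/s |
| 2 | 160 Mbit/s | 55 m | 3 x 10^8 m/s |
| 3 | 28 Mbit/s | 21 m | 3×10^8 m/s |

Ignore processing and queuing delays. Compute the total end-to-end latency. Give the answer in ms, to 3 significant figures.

L = 100 × 8 = 800 bits.
Transmission delays (L/R per hop): 0.00672269, 0.005, 0.0285714 ms; sum = 0.0402941 ms.
Propagation delays (d/s per hop): 12.3762, 0.000183333, 7e-05 ms; sum = 12.3765 ms.
End-to-end = 12.4 ms.

12.4 ms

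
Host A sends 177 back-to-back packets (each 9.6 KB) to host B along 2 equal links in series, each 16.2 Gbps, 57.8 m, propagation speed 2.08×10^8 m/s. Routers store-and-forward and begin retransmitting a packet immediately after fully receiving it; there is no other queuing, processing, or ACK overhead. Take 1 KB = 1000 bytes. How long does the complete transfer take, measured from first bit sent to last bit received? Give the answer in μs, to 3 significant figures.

Per-hop transmission t_tx = L/R = 76800/16200000000 = 4.74074 μs.
Per-hop propagation t_prop = 57.8/208000000 = 0.277885 μs.
Pipeline fill: first packet needs 2·t_tx to clear all hops; remaining 176 packets each add one t_tx.
Total = (2+177-1)·t_tx + 2·t_prop = 178·4.74074 + 2·0.277885 = 844 μs.

844 μs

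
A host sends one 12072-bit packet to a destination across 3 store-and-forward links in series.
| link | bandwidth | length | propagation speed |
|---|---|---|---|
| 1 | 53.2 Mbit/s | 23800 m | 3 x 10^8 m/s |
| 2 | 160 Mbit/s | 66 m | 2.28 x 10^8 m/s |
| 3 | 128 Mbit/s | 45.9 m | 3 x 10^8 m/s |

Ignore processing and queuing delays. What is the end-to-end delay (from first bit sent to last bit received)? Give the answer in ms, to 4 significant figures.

0.4765 ms

Transmission delays (L/R per hop): 0.226917, 0.07545, 0.0943125 ms; sum = 0.39668 ms.
Propagation delays (d/s per hop): 0.0793333, 0.000289474, 0.000153 ms; sum = 0.0797758 ms.
End-to-end = 0.4765 ms.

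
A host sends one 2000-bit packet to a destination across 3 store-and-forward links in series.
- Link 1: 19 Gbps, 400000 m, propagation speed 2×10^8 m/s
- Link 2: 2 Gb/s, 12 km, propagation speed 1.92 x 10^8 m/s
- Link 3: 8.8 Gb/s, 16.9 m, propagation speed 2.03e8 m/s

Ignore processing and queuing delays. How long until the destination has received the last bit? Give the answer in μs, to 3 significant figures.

Transmission delays (L/R per hop): 0.105263, 1, 0.227273 μs; sum = 1.33254 μs.
Propagation delays (d/s per hop): 2000, 62.5, 0.0832512 μs; sum = 2062.58 μs.
End-to-end = 2060 μs.

2060 μs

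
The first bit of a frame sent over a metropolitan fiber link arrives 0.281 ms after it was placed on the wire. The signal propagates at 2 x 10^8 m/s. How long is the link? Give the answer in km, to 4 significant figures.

d = s × t_prop = 200000000 × 0.000281 = 56.20 km.

56.20 km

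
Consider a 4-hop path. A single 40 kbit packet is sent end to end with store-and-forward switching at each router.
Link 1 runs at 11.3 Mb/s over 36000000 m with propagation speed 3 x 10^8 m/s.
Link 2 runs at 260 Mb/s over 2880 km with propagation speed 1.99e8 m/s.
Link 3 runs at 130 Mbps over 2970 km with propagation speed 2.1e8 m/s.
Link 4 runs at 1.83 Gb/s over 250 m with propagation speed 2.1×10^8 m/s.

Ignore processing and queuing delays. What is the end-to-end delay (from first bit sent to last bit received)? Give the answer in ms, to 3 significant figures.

153 ms

L = 40000 bits.
Transmission delays (L/R per hop): 3.53982, 0.153846, 0.307692, 0.0218579 ms; sum = 4.02322 ms.
Propagation delays (d/s per hop): 120, 14.4724, 14.1429, 0.00119048 ms; sum = 148.616 ms.
End-to-end = 153 ms.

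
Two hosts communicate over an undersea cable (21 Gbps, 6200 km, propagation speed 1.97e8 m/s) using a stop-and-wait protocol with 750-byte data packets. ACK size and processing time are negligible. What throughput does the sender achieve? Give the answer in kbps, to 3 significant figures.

t_tx = L/R = 6000/21000000000 = 2.85714e-07 s.
t_prop = 6200000/197000000 = 0.0314721 s; RTT = 0.0629442 s.
Cycle = t_tx + RTT = 0.0629444 s.
Throughput = L / cycle = 6000 / 0.0629444 = 95.3 kbps.

95.3 kbps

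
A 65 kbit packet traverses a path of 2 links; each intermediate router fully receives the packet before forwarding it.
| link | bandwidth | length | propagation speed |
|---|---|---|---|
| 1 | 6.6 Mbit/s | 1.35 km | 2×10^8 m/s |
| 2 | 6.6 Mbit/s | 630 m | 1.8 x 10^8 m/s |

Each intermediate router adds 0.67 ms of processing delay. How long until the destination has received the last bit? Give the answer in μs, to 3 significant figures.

20400 μs

L = 65000 bits.
Transmission delay per hop = L/R = 65000/6600000 = 9848.48 μs; 2 hops → 19697 μs.
Propagation delays (d/s per hop): 6.75, 3.5 μs; sum = 10.25 μs.
Processing at 1 router(s): 1 × 0.67 ms = 670 μs.
End-to-end = 20400 μs.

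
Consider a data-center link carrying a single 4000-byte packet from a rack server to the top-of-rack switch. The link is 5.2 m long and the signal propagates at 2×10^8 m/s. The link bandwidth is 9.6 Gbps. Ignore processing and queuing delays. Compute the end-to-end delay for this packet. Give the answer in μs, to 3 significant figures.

3.36 μs

L = 4000 × 8 = 32000 bits.
Transmission delay = L/R = 32000 / 9600000000 = 3.33333 μs.
Propagation delay = d/s = 5.2 m / 200000000 m/s = 0.026 μs.
Total = 3.36 μs.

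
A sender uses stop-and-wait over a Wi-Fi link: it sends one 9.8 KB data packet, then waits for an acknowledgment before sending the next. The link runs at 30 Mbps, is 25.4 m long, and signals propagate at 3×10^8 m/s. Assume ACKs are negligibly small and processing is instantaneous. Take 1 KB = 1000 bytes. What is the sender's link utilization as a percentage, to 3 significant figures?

t_tx = L/R = 78400/30000000 = 0.00261333 s.
t_prop = 25.4/300000000 = 8.46667e-08 s; RTT = 1.69333e-07 s.
Cycle = t_tx + RTT = 0.0026135 s.
Utilization = t_tx / cycle = 0.00261333/0.0026135 = 100 %.

100 %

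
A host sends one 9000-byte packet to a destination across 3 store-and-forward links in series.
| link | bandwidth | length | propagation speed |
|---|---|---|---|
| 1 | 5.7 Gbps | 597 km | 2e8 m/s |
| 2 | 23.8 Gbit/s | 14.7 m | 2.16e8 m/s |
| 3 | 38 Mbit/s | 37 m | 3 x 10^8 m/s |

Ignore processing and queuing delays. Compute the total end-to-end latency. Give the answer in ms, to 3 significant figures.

4.90 ms

L = 9000 × 8 = 72000 bits.
Transmission delays (L/R per hop): 0.0126316, 0.00302521, 1.89474 ms; sum = 1.91039 ms.
Propagation delays (d/s per hop): 2.985, 6.80556e-05, 0.000123333 ms; sum = 2.98519 ms.
End-to-end = 4.90 ms.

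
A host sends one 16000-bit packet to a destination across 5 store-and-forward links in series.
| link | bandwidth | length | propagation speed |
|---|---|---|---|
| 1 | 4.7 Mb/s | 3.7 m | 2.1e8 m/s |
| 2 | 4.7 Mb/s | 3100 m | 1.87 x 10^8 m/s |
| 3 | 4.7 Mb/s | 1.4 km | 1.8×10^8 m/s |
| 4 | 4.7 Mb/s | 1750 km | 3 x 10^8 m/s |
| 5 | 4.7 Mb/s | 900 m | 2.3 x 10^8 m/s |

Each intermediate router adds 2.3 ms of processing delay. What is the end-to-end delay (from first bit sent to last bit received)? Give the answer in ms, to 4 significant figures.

32.08 ms

Transmission delay per hop = L/R = 16000/4700000 = 3.40426 ms; 5 hops → 17.0213 ms.
Propagation delays (d/s per hop): 1.7619e-05, 0.0165775, 0.00777778, 5.83333, 0.00391304 ms; sum = 5.86162 ms.
Processing at 4 router(s): 4 × 2.3 ms = 9.2 ms.
End-to-end = 32.08 ms.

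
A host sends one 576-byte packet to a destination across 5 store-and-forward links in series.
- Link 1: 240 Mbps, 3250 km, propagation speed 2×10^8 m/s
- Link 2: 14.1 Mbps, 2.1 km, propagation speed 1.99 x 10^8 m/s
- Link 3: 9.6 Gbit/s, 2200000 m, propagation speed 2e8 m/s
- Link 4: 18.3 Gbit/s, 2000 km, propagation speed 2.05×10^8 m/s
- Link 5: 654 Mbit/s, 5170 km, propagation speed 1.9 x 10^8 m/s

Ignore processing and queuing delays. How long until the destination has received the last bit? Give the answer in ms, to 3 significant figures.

64.6 ms

L = 576 × 8 = 4608 bits.
Transmission delays (L/R per hop): 0.0192, 0.326809, 0.00048, 0.000251803, 0.00704587 ms; sum = 0.353786 ms.
Propagation delays (d/s per hop): 16.25, 0.0105528, 11, 9.7561, 27.2105 ms; sum = 64.2272 ms.
End-to-end = 64.6 ms.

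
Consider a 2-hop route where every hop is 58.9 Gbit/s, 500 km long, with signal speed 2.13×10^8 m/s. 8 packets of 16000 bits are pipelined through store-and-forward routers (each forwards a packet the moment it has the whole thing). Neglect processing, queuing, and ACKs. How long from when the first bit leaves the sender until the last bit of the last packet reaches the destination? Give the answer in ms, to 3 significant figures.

4.70 ms

Per-hop transmission t_tx = L/R = 16000/58900000000 = 0.000271647 ms.
Per-hop propagation t_prop = 500000/213000000 = 2.34742 ms.
Pipeline fill: first packet needs 2·t_tx to clear all hops; remaining 7 packets each add one t_tx.
Total = (2+8-1)·t_tx + 2·t_prop = 9·0.000271647 + 2·2.34742 = 4.70 ms.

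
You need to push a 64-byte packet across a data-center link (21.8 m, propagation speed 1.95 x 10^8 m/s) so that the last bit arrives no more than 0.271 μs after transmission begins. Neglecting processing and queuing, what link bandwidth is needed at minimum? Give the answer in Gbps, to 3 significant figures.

L = 512 bits.
Propagation delay = 21.8 / 195000000 = 0.111795 μs.
Transmission budget = 0.271 − 0.111795 = 0.159205 μs.
R ≥ L / t_tx = 512 bits / 1.59205e-07 s = 3.22 Gbps.

3.22 Gbps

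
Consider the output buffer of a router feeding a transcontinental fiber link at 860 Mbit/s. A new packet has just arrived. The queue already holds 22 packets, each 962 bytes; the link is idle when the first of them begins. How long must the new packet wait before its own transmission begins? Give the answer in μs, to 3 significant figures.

Each queued packet: L/R = 7696/860000000 = 8.94884 μs.
22 queued → 196.874 μs.
Queuing delay = 197 μs.

197 μs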